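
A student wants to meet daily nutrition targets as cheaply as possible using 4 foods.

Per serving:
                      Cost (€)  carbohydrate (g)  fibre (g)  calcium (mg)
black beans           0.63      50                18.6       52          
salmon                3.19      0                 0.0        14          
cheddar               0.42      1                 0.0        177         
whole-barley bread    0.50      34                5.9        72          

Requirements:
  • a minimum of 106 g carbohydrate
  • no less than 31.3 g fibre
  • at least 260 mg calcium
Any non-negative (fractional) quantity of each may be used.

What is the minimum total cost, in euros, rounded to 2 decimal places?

€1.67

Let x1 = servings of black beans, x2 = servings of salmon, x3 = servings of cheddar, x4 = servings of whole-barley bread.
Minimize 0.63x1 + 3.19x2 + 0.42x3 + 0.5x4 with:
  50x1 + 1x3 + 34x4 ≥ 106   (carbohydrate)
  18.6x1 + 5.9x4 ≥ 31.3   (fibre)
  52x1 + 14x2 + 177x3 + 72x4 ≥ 260   (calcium)
  x1, x2, x3, x4 ≥ 0.
At the optimum only black beans, cheddar, whole-barley bread are positive (salmon = 0). There the carbohydrate, fibre, calcium constraints are tight.
Solving gives x1 = 1.311, x3 = 0.6071, x4 = 1.172.
Hence cost = 0.63·1.311 + 0.42·0.6071 + 0.5·1.172 = €1.6669.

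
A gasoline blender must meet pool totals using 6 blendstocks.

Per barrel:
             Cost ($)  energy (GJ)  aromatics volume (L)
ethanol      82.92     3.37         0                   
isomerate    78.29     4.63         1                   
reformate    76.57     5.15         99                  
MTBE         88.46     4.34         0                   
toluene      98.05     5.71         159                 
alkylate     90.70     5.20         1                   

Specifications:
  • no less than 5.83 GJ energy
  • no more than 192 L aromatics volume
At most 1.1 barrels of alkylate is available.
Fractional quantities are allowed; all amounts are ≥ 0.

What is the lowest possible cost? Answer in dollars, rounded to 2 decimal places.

$86.68

Let x1 = barrels of ethanol, x2 = barrels of isomerate, x3 = barrels of reformate, x4 = barrels of MTBE, x5 = barrels of toluene, x6 = barrels of alkylate.
Minimise 82.92x1 + 78.29x2 + 76.57x3 + 88.46x4 + 98.05x5 + 90.7x6 subject to:
  3.37x1 + 4.63x2 + 5.15x3 + 4.34x4 + 5.71x5 + 5.2x6 ≥ 5.83   (energy)
  1x2 + 99x3 + 159x5 + 1x6 ≤ 192   (aromatics volume)
  x6 ≤ 1.1
  x1, x2, x3, x4, x5, x6 ≥ 0.
The cheapest feasible vertex uses only reformate; ethanol, isomerate, MTBE, toluene, alkylate are not used. Binding constraint: energy.
Solving gives x3 = 1.132.
Total cost: 76.57·1.132 = 86.6772.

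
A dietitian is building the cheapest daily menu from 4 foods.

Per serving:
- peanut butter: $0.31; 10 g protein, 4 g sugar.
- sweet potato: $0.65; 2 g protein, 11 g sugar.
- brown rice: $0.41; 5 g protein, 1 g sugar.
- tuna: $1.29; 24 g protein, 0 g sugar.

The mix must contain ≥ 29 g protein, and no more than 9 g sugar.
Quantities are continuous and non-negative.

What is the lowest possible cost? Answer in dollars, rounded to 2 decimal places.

$1.05

Let x1 = servings of peanut butter, x2 = servings of sweet potato, x3 = servings of brown rice, x4 = servings of tuna.
min 0.31x1 + 0.65x2 + 0.41x3 + 1.29x4 subject to:
  10x1 + 2x2 + 5x3 + 24x4 ≥ 29   (protein)
  4x1 + 11x2 + 1x3 ≤ 9   (sugar)
  x1, x2, x3, x4 ≥ 0.
The minimum-cost mix takes nothing from sweet potato, brown rice — only peanut butter, tuna. Binding constraints: protein and sugar.
Solving gives x1 = 2.25, x4 = 0.2708.
Hence cost = 0.31·2.25 + 1.29·0.2708 = $1.0468.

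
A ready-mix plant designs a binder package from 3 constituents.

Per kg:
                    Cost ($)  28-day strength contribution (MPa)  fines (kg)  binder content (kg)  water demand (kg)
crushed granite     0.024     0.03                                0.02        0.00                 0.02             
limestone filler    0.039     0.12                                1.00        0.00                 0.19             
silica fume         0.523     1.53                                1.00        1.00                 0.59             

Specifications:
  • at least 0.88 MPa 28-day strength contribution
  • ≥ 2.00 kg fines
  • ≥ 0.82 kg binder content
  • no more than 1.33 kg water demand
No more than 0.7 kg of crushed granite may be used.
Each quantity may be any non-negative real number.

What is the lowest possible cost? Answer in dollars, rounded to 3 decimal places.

$0.475

Let x1 = kg of crushed granite, x2 = kg of limestone filler, x3 = kg of silica fume.
Minimize 0.024x1 + 0.039x2 + 0.523x3 subject to:
  0.03x1 + 0.12x2 + 1.53x3 ≥ 0.88   (28-day strength contribution)
  0.02x1 + 1x2 + 1x3 ≥ 2   (fines)
  1x3 ≥ 0.82   (binder content)
  0.02x1 + 0.19x2 + 0.59x3 ≤ 1.33   (water demand)
  x1 ≤ 0.7
  x1, x2, x3 ≥ 0.
At the optimum only limestone filler, silica fume are positive (crushed granite = 0). The fines and binder content requirements are met with equality.
So limestone filler = 1.18 kg, silica fume = 0.82 kg.
Total cost: 0.039·1.18 + 0.523·0.82 = 0.47488.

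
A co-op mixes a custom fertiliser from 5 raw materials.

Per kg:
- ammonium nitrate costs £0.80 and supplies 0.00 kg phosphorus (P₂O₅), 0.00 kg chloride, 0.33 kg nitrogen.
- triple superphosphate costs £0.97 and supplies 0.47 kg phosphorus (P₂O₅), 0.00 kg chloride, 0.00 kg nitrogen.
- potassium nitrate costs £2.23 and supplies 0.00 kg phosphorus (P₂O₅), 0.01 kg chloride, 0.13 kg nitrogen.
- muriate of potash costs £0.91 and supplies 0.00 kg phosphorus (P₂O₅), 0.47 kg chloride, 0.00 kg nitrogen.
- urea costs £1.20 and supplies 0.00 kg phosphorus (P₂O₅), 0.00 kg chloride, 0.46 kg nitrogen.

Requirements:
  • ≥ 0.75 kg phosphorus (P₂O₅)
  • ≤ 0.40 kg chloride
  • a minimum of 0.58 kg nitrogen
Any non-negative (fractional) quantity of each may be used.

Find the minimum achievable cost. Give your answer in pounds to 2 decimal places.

This is a linear program. Let x1 = kg of ammonium nitrate, x2 = kg of triple superphosphate, x3 = kg of potassium nitrate, x4 = kg of muriate of potash, x5 = kg of urea.
Minimise 0.8x1 + 0.97x2 + 2.23x3 + 0.91x4 + 1.2x5 with:
  0.47x2 ≥ 0.75   (phosphorus (P₂O₅))
  0.01x3 + 0.47x4 ≤ 0.4   (chloride)
  0.33x1 + 0.13x3 + 0.46x5 ≥ 0.58   (nitrogen)
  x1, x2, x3, x4, x5 ≥ 0.
The minimum-cost mix takes nothing from potassium nitrate, muriate of potash, urea — only ammonium nitrate, triple superphosphate. The phosphorus (P₂O₅) and nitrogen requirements are met with equality.
That vertex is x1 = 1.758, x2 = 1.596.
Hence cost = 0.8·1.758 + 0.97·1.596 = £2.9545.

£2.95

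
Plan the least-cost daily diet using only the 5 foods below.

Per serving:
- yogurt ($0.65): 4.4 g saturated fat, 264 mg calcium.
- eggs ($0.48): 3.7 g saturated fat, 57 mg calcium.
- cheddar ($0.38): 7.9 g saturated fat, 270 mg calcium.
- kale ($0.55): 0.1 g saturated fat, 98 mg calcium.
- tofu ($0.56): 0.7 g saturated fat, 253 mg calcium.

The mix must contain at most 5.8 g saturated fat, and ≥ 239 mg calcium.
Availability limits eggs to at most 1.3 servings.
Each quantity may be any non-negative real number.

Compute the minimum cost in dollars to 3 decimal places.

$0.373

Set it up as a linear program. Let x1 = servings of yogurt, x2 = servings of eggs, x3 = servings of cheddar, x4 = servings of kale, x5 = servings of tofu.
min 0.65x1 + 0.48x2 + 0.38x3 + 0.55x4 + 0.56x5 subject to:
  4.4x1 + 3.7x2 + 7.9x3 + 0.1x4 + 0.7x5 ≤ 5.8   (saturated fat)
  264x1 + 57x2 + 270x3 + 98x4 + 253x5 ≥ 239   (calcium)
  x2 ≤ 1.3
  x1, x2, x3, x4, x5 ≥ 0.
The minimum-cost mix takes nothing from yogurt, eggs, kale — only cheddar, tofu. The saturated fat and calcium requirements are met with equality.
Solving gives x3 = 0.7184, x5 = 0.178.
Hence cost = 0.38·0.7184 + 0.56·0.178 = $0.37267.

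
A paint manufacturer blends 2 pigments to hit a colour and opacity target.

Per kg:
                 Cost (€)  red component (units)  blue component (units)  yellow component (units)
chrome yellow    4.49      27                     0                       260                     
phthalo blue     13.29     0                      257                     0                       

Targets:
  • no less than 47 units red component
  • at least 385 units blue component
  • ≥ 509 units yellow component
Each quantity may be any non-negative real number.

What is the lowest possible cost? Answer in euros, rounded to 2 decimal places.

€28.70

Let x1 = kg of chrome yellow, x2 = kg of phthalo blue.
Minimize 4.49x1 + 13.29x2 subject to:
  27x1 ≥ 47   (red component)
  257x2 ≥ 385   (blue component)
  260x1 ≥ 509   (yellow component)
  x1, x2 ≥ 0.
Both inputs are positive at the optimum. There the blue component and yellow component constraints are tight.
Optimal quantities: chrome yellow = 1.958 kg, phthalo blue = 1.498 kg.
Hence cost = 4.49·1.958 + 13.29·1.498 = €28.6998.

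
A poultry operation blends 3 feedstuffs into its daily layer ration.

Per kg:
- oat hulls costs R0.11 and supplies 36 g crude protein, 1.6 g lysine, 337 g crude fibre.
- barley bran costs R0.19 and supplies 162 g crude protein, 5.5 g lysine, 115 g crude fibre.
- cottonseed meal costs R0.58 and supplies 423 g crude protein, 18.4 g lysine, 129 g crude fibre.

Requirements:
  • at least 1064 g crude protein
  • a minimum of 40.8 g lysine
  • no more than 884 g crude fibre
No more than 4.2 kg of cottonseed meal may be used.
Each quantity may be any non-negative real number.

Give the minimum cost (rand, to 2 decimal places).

This is a linear program. Let x1 = kg of oat hulls, x2 = kg of barley bran, x3 = kg of cottonseed meal.
Minimize 0.11x1 + 0.19x2 + 0.58x3 subject to:
  36x1 + 162x2 + 423x3 ≥ 1064   (crude protein)
  1.6x1 + 5.5x2 + 18.4x3 ≥ 40.8   (lysine)
  337x1 + 115x2 + 129x3 ≤ 884   (crude fibre)
  x3 ≤ 4.2
  x1, x2, x3 ≥ 0.
The cheapest feasible vertex uses only barley bran, cottonseed meal; oat hulls is not used. There the crude protein and lysine constraints are tight.
So barley bran = 3.545 kg, cottonseed meal = 1.158 kg.
Cost = 0.19·3.545 + 0.58·1.158 = 1.3452.

R1.35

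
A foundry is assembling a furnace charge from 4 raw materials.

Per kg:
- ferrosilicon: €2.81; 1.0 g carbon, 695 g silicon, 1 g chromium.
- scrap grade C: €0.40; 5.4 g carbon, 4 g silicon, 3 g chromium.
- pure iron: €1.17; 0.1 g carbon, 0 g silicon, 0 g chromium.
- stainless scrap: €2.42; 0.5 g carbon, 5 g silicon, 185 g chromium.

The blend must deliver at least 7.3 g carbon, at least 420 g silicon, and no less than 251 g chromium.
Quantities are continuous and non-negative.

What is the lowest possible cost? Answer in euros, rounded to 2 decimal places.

Treat it as an LP. Let x1 = kg of ferrosilicon, x2 = kg of scrap grade C, x3 = kg of pure iron, x4 = kg of stainless scrap.
Minimize 2.81x1 + 0.4x2 + 1.17x3 + 2.42x4 with:
  1x1 + 5.4x2 + 0.1x3 + 0.5x4 ≥ 7.3   (carbon)
  695x1 + 4x2 + 5x4 ≥ 420   (silicon)
  1x1 + 3x2 + 185x4 ≥ 251   (chromium)
  x1, x2, x3, x4 ≥ 0.
The minimum-cost mix takes nothing from pure iron — only ferrosilicon, scrap grade C, stainless scrap. The carbon, silicon, chromium requirements are met with equality.
Solving gives x1 = 0.5883, x2 = 1.119, x4 = 1.335.
Cost = 2.81·0.5883 + 0.4·1.119 + 2.42·1.335 = 5.3314.

€5.33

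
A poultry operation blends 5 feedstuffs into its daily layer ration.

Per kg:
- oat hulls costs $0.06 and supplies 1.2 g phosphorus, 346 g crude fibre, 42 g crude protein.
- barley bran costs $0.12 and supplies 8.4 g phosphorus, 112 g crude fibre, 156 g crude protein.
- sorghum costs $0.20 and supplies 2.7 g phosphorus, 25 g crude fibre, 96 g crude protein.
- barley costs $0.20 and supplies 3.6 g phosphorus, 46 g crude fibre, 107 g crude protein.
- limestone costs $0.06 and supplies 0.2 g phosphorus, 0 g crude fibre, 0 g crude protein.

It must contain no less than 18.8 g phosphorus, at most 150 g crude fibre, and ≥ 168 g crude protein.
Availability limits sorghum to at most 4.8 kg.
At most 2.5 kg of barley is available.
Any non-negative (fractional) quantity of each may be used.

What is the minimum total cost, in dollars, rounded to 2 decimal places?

$2.07

Treat it as an LP. Let x1 = kg of oat hulls, x2 = kg of barley bran, x3 = kg of sorghum, x4 = kg of barley, x5 = kg of limestone.
Minimize 0.06x1 + 0.12x2 + 0.2x3 + 0.2x4 + 0.06x5 subject to:
  1.2x1 + 8.4x2 + 2.7x3 + 3.6x4 + 0.2x5 ≥ 18.8   (phosphorus)
  346x1 + 112x2 + 25x3 + 46x4 ≤ 150   (crude fibre)
  42x1 + 156x2 + 96x3 + 107x4 ≥ 168   (crude protein)
  x3 ≤ 4.8
  x4 ≤ 2.5
  x1, x2, x3, x4, x5 ≥ 0.
The optimal basis is {barley bran, sorghum, limestone}; oat hulls, barley drop out. Binding constraints: phosphorus, crude fibre, the sorghum cap.
That vertex is x2 = 0.2679, x3 = 4.8, x5 = 17.95.
Hence cost = 0.12·0.2679 + 0.2·4.8 + 0.06·17.95 = $2.0691.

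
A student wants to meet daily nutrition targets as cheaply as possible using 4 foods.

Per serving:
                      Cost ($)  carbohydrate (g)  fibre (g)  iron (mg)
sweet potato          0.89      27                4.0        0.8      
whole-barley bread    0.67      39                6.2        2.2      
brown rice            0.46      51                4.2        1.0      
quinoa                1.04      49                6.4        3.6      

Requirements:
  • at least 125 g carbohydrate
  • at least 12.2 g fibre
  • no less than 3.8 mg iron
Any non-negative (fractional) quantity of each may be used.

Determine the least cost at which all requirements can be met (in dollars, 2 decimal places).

$1.43

Let x1 = servings of sweet potato, x2 = servings of whole-barley bread, x3 = servings of brown rice, x4 = servings of quinoa.
Minimise 0.89x1 + 0.67x2 + 0.46x3 + 1.04x4 with:
  27x1 + 39x2 + 51x3 + 49x4 ≥ 125   (carbohydrate)
  4x1 + 6.2x2 + 4.2x3 + 6.4x4 ≥ 12.2   (fibre)
  0.8x1 + 2.2x2 + 1x3 + 3.6x4 ≥ 3.8   (iron)
  x1, x2, x3, x4 ≥ 0.
At the optimum only whole-barley bread, brown rice are positive (sweet potato, quinoa = 0). Binding constraints: carbohydrate and iron.
Solving gives x2 = 0.9399, x3 = 1.732.
Objective = 0.67·0.9399 + 0.46·1.732 = 1.4265.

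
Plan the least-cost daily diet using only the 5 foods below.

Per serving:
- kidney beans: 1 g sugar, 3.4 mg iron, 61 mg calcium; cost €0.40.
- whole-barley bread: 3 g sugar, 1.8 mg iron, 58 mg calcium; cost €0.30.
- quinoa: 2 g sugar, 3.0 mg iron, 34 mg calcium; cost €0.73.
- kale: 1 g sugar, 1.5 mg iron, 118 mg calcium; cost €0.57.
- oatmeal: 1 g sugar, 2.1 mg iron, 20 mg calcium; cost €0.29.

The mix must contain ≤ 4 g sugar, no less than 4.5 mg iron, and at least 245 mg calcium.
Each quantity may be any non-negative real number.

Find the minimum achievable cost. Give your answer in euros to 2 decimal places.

€1.22

This is a linear program. Let x1 = servings of kidney beans, x2 = servings of whole-barley bread, x3 = servings of quinoa, x4 = servings of kale, x5 = servings of oatmeal.
Minimise 0.4x1 + 0.3x2 + 0.73x3 + 0.57x4 + 0.29x5 with:
  1x1 + 3x2 + 2x3 + 1x4 + 1x5 ≤ 4   (sugar)
  3.4x1 + 1.8x2 + 3x3 + 1.5x4 + 2.1x5 ≥ 4.5   (iron)
  61x1 + 58x2 + 34x3 + 118x4 + 20x5 ≥ 245   (calcium)
  x1, x2, x3, x4, x5 ≥ 0.
The optimal basis is {kidney beans, whole-barley bread, kale}; quinoa, oatmeal drop out. Binding constraints: sugar, iron, calcium.
Solving gives x1 = 0.2358, x2 = 0.7215, x4 = 1.6.
Cost = 0.4·0.2358 + 0.3·0.7215 + 0.57·1.6 = 1.2228.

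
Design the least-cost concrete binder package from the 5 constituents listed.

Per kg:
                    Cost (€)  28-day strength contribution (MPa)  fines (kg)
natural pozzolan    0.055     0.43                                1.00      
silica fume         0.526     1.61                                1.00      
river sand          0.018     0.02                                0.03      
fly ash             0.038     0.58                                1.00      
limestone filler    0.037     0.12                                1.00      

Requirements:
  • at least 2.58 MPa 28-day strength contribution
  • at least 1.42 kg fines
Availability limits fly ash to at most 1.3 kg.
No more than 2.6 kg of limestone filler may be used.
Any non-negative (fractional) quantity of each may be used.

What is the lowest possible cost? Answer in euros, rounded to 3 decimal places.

Treat it as an LP. Let x1 = kg of natural pozzolan, x2 = kg of silica fume, x3 = kg of river sand, x4 = kg of fly ash, x5 = kg of limestone filler.
Minimize 0.055x1 + 0.526x2 + 0.018x3 + 0.038x4 + 0.037x5 with:
  0.43x1 + 1.61x2 + 0.02x3 + 0.58x4 + 0.12x5 ≥ 2.58   (28-day strength contribution)
  1x1 + 1x2 + 0.03x3 + 1x4 + 1x5 ≥ 1.42   (fines)
  x4 ≤ 1.3
  x5 ≤ 2.6
  x1, x2, x3, x4, x5 ≥ 0.
The cheapest feasible vertex uses only natural pozzolan, fly ash; silica fume, river sand, limestone filler are not used. The 28-day strength contribution and the fly ash cap requirements are met with equality.
Optimal quantities: natural pozzolan = 4.247 kg, fly ash = 1.3 kg.
Cost = 0.055·4.247 + 0.038·1.3 = 0.28299.

€0.283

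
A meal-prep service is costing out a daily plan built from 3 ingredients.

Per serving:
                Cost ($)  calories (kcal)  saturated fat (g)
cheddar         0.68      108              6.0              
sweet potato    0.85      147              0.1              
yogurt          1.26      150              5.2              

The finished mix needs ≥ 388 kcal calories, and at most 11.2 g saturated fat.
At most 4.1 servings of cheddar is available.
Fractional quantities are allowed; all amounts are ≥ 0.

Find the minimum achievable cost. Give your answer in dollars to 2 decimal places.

$2.24

Treat it as an LP. Let x1 = servings of cheddar, x2 = servings of sweet potato, x3 = servings of yogurt.
min 0.68x1 + 0.85x2 + 1.26x3 s.t.:
  108x1 + 147x2 + 150x3 ≥ 388   (calories)
  6x1 + 0.1x2 + 5.2x3 ≤ 11.2   (saturated fat)
  x1 ≤ 4.1
  x1, x2, x3 ≥ 0.
The optimal basis is {sweet potato}; cheddar, yogurt drop out. Binding constraint: calories.
That vertex is x2 = 2.639.
Cost = 0.85·2.639 = 2.2432.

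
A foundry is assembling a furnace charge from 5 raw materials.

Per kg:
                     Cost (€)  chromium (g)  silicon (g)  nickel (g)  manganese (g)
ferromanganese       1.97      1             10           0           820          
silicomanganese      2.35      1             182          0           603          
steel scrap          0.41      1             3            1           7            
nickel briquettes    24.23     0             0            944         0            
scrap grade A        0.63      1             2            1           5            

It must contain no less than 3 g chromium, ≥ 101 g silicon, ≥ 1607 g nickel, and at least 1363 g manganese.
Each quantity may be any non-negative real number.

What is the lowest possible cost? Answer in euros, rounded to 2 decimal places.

€45.39

This is a linear program. Let x1 = kg of ferromanganese, x2 = kg of silicomanganese, x3 = kg of steel scrap, x4 = kg of nickel briquettes, x5 = kg of scrap grade A.
Minimise 1.97x1 + 2.35x2 + 0.41x3 + 24.23x4 + 0.63x5 subject to:
  1x1 + 1x2 + 1x3 + 1x5 ≥ 3   (chromium)
  10x1 + 182x2 + 3x3 + 2x5 ≥ 101   (silicon)
  1x3 + 944x4 + 1x5 ≥ 1607   (nickel)
  820x1 + 603x2 + 7x3 + 5x5 ≥ 1363   (manganese)
  x1, x2, x3, x4, x5 ≥ 0.
At the optimum only ferromanganese, silicomanganese, steel scrap, nickel briquettes are positive (scrap grade A = 0). Binding constraints: chromium, silicon, nickel, manganese.
Optimal quantities: ferromanganese = 1.311 kg, silicomanganese = 0.4627 kg, steel scrap = 1.226 kg, nickel briquettes = 1.701 kg.
Hence cost = 1.97·1.311 + 2.35·0.4627 + 0.41·1.226 + 24.23·1.701 = €45.3879.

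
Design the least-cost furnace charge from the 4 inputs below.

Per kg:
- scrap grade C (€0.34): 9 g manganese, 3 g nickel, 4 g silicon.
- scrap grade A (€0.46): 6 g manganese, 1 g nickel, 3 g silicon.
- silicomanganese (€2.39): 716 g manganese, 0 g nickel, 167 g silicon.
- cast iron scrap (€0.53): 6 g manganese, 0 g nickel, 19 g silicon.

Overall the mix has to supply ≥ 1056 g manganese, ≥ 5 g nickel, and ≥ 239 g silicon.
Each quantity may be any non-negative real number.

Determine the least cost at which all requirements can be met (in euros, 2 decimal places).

€4.04

Let x1 = kg of scrap grade C, x2 = kg of scrap grade A, x3 = kg of silicomanganese, x4 = kg of cast iron scrap.
Minimise 0.34x1 + 0.46x2 + 2.39x3 + 0.53x4 subject to:
  9x1 + 6x2 + 716x3 + 6x4 ≥ 1056   (manganese)
  3x1 + 1x2 ≥ 5   (nickel)
  4x1 + 3x2 + 167x3 + 19x4 ≥ 239   (silicon)
  x1, x2, x3, x4 ≥ 0.
The cheapest feasible vertex uses only scrap grade C, silicomanganese; scrap grade A, cast iron scrap are not used. Binding constraints: manganese and nickel.
So scrap grade C = 1.667 kg, silicomanganese = 1.454 kg.
Hence cost = 0.34·1.667 + 2.39·1.454 = €4.0418.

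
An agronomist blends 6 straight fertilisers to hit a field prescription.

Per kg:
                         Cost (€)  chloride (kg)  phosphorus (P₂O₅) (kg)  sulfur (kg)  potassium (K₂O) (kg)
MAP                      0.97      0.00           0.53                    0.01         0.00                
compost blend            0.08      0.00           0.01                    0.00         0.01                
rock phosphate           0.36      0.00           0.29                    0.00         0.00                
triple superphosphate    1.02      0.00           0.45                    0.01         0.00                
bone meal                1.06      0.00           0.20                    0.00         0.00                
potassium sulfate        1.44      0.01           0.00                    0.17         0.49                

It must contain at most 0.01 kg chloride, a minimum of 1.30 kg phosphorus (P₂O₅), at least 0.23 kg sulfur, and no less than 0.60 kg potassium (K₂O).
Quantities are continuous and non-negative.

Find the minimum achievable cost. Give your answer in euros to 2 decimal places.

€8.14

Treat it as an LP. Let x1 = kg of MAP, x2 = kg of compost blend, x3 = kg of rock phosphate, x4 = kg of triple superphosphate, x5 = kg of bone meal, x6 = kg of potassium sulfate.
Minimise 0.97x1 + 0.08x2 + 0.36x3 + 1.02x4 + 1.06x5 + 1.44x6 subject to:
  0.01x6 ≤ 0.01   (chloride)
  0.53x1 + 0.01x2 + 0.29x3 + 0.45x4 + 0.2x5 ≥ 1.3   (phosphorus (P₂O₅))
  0.01x1 + 0.01x4 + 0.17x6 ≥ 0.23   (sulfur)
  0.01x2 + 0.49x6 ≥ 0.6   (potassium (K₂O))
  x1, x2, x3, x4, x5, x6 ≥ 0.
The minimum-cost mix takes nothing from rock phosphate, triple superphosphate, bone meal — only MAP, compost blend, potassium sulfate. Binding constraints: chloride, sulfur, potassium (K₂O).
So MAP = 6 kg, compost blend = 11 kg, potassium sulfate = 1 kg.
Cost = 0.97·6 + 0.08·11 + 1.44·1 = 8.1400.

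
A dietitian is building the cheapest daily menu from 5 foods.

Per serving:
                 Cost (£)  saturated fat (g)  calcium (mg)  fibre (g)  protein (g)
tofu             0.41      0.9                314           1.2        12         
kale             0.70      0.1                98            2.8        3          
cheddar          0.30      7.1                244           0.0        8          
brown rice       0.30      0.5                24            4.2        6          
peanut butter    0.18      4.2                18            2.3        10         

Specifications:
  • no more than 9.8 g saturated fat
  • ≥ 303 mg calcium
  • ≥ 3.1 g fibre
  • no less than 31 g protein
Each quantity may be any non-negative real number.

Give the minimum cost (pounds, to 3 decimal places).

£0.722

Set it up as a linear program. Let x1 = servings of tofu, x2 = servings of kale, x3 = servings of cheddar, x4 = servings of brown rice, x5 = servings of peanut butter.
Minimize 0.41x1 + 0.7x2 + 0.3x3 + 0.3x4 + 0.18x5 with:
  0.9x1 + 0.1x2 + 7.1x3 + 0.5x4 + 4.2x5 ≤ 9.8   (saturated fat)
  314x1 + 98x2 + 244x3 + 24x4 + 18x5 ≥ 303   (calcium)
  1.2x1 + 2.8x2 + 4.2x4 + 2.3x5 ≥ 3.1   (fibre)
  12x1 + 3x2 + 8x3 + 6x4 + 10x5 ≥ 31   (protein)
  x1, x2, x3, x4, x5 ≥ 0.
At the optimum only tofu, peanut butter are positive (kale, cheddar, brown rice = 0). Binding constraints: calcium and protein.
Solving gives x1 = 0.8454, x5 = 2.085.
Total cost: 0.41·0.8454 + 0.18·2.085 = 0.72191.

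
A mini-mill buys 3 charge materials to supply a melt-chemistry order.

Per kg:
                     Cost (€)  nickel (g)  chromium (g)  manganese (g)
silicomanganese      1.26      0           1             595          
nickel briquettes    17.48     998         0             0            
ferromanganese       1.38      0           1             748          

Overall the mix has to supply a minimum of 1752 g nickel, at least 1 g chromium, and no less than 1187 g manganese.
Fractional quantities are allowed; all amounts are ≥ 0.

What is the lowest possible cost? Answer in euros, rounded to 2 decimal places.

Let x1 = kg of silicomanganese, x2 = kg of nickel briquettes, x3 = kg of ferromanganese.
Minimise 1.26x1 + 17.48x2 + 1.38x3 with:
  998x2 ≥ 1752   (nickel)
  1x1 + 1x3 ≥ 1   (chromium)
  595x1 + 748x3 ≥ 1187   (manganese)
  x1, x2, x3 ≥ 0.
At the optimum only nickel briquettes, ferromanganese are positive (silicomanganese = 0). There the nickel and manganese constraints are tight.
Optimal quantities: nickel briquettes = 1.756 kg, ferromanganese = 1.587 kg.
Cost = 17.48·1.756 + 1.38·1.587 = 32.8849.

€32.88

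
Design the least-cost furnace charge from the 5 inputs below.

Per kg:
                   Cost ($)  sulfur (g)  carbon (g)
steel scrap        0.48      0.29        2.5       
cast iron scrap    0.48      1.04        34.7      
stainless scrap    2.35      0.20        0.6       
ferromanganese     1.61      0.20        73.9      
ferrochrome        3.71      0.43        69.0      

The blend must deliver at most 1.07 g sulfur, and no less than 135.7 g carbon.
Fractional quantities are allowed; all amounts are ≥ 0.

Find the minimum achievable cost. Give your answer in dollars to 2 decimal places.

$2.75

This is a linear program. Let x1 = kg of steel scrap, x2 = kg of cast iron scrap, x3 = kg of stainless scrap, x4 = kg of ferromanganese, x5 = kg of ferrochrome.
min 0.48x1 + 0.48x2 + 2.35x3 + 1.61x4 + 3.71x5 s.t.:
  0.29x1 + 1.04x2 + 0.2x3 + 0.2x4 + 0.43x5 ≤ 1.07   (sulfur)
  2.5x1 + 34.7x2 + 0.6x3 + 73.9x4 + 69x5 ≥ 135.7   (carbon)
  x1, x2, x3, x4, x5 ≥ 0.
At the optimum only cast iron scrap, ferromanganese are positive (steel scrap, stainless scrap, ferrochrome = 0). Binding constraints: sulfur and carbon.
So cast iron scrap = 0.7428 kg, ferromanganese = 1.487 kg.
Total cost: 0.48·0.7428 + 1.61·1.487 = 2.7506.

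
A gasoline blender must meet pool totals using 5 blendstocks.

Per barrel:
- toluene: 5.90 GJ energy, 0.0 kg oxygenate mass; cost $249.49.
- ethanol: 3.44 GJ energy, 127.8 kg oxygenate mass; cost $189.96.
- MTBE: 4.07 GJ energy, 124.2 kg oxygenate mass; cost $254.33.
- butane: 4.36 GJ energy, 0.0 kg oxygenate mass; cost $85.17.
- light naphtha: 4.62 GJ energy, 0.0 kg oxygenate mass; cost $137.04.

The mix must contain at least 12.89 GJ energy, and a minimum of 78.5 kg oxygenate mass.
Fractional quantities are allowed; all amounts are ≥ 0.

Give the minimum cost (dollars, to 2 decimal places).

$327.20

Set it up as a linear program. Let x1 = barrels of toluene, x2 = barrels of ethanol, x3 = barrels of MTBE, x4 = barrels of butane, x5 = barrels of light naphtha.
Minimise 249.49x1 + 189.96x2 + 254.33x3 + 85.17x4 + 137.04x5 with:
  5.9x1 + 3.44x2 + 4.07x3 + 4.36x4 + 4.62x5 ≥ 12.89   (energy)
  127.8x2 + 124.2x3 ≥ 78.5   (oxygenate mass)
  x1, x2, x3, x4, x5 ≥ 0.
The minimum-cost mix takes nothing from toluene, MTBE, light naphtha — only ethanol, butane. The energy and oxygenate mass requirements are met with equality.
Optimal quantities: ethanol = 0.61424 barrels, butane = 2.4718 barrels.
Objective = 189.96·0.61424 + 85.17·2.4718 = 327.2042.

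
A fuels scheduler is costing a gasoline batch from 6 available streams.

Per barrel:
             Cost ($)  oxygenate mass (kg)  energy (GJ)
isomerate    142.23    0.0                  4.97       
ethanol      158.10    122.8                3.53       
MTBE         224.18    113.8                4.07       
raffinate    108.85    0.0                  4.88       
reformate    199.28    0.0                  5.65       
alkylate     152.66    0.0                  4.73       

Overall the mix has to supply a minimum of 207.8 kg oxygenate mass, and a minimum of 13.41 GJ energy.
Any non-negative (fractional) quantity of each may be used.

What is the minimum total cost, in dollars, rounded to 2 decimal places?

Treat it as an LP. Let x1 = barrels of isomerate, x2 = barrels of ethanol, x3 = barrels of MTBE, x4 = barrels of raffinate, x5 = barrels of reformate, x6 = barrels of alkylate.
Minimize 142.23x1 + 158.1x2 + 224.18x3 + 108.85x4 + 199.28x5 + 152.66x6 s.t.:
  122.8x2 + 113.8x3 ≥ 207.8   (oxygenate mass)
  4.97x1 + 3.53x2 + 4.07x3 + 4.88x4 + 5.65x5 + 4.73x6 ≥ 13.41   (energy)
  x1, x2, x3, x4, x5, x6 ≥ 0.
The optimal basis is {ethanol, raffinate}; isomerate, MTBE, reformate, alkylate drop out. The oxygenate mass and energy requirements are met with equality.
Optimal quantities: ethanol = 1.6922 barrels, raffinate = 1.5239 barrels.
Cost = 158.1·1.6922 + 108.85·1.5239 = 433.4133.

$433.41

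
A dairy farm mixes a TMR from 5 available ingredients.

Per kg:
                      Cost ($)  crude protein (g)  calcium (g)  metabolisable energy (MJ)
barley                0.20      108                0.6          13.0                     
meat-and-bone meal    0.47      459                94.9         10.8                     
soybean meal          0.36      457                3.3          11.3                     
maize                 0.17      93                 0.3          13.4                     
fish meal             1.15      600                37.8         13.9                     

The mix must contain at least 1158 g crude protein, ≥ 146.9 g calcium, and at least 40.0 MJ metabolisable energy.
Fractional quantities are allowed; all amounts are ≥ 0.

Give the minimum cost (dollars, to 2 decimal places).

Let x1 = kg of barley, x2 = kg of meat-and-bone meal, x3 = kg of soybean meal, x4 = kg of maize, x5 = kg of fish meal.
Minimise 0.2x1 + 0.47x2 + 0.36x3 + 0.17x4 + 1.15x5 subject to:
  108x1 + 459x2 + 457x3 + 93x4 + 600x5 ≥ 1158   (crude protein)
  0.6x1 + 94.9x2 + 3.3x3 + 0.3x4 + 37.8x5 ≥ 146.9   (calcium)
  13x1 + 10.8x2 + 11.3x3 + 13.4x4 + 13.9x5 ≥ 40   (metabolisable energy)
  x1, x2, x3, x4, x5 ≥ 0.
The minimum-cost mix takes nothing from barley, fish meal — only meat-and-bone meal, soybean meal, maize. There the crude protein, calcium, metabolisable energy constraints are tight.
Optimal quantities: meat-and-bone meal = 1.517 kg, soybean meal = 0.7865 kg, maize = 1.099 kg.
Total cost: 0.47·1.517 + 0.36·0.7865 + 0.17·1.099 = 1.1830.

$1.18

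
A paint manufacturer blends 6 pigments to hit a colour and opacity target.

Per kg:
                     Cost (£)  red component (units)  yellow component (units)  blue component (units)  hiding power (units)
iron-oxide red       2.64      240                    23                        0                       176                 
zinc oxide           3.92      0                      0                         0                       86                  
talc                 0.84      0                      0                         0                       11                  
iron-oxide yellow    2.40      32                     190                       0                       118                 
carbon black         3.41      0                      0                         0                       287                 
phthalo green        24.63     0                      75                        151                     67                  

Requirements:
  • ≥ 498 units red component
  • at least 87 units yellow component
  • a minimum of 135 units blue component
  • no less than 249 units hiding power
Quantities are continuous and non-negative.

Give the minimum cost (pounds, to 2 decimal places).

£27.50

This is a linear program. Let x1 = kg of iron-oxide red, x2 = kg of zinc oxide, x3 = kg of talc, x4 = kg of iron-oxide yellow, x5 = kg of carbon black, x6 = kg of phthalo green.
Minimise 2.64x1 + 3.92x2 + 0.84x3 + 2.4x4 + 3.41x5 + 24.63x6 with:
  240x1 + 32x4 ≥ 498   (red component)
  23x1 + 190x4 + 75x6 ≥ 87   (yellow component)
  151x6 ≥ 135   (blue component)
  176x1 + 86x2 + 11x3 + 118x4 + 287x5 + 67x6 ≥ 249   (hiding power)
  x1, x2, x3, x4, x5, x6 ≥ 0.
The cheapest feasible vertex uses only iron-oxide red, phthalo green; zinc oxide, talc, iron-oxide yellow, carbon black are not used. Binding constraints: red component and blue component.
Solving gives x1 = 2.075, x6 = 0.894.
Objective = 2.64·2.075 + 24.63·0.894 = 27.4972.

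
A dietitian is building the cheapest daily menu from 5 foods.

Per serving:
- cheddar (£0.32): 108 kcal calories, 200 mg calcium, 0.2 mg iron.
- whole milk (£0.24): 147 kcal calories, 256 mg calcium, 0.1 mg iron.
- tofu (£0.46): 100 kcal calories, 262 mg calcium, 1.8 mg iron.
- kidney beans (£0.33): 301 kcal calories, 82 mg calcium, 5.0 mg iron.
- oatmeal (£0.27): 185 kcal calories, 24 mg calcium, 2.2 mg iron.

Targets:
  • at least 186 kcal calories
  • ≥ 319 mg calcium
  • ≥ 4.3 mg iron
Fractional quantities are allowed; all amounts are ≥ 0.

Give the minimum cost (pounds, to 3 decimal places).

Treat it as an LP. Let x1 = servings of cheddar, x2 = servings of whole milk, x3 = servings of tofu, x4 = servings of kidney beans, x5 = servings of oatmeal.
Minimise 0.32x1 + 0.24x2 + 0.46x3 + 0.33x4 + 0.27x5 subject to:
  108x1 + 147x2 + 100x3 + 301x4 + 185x5 ≥ 186   (calories)
  200x1 + 256x2 + 262x3 + 82x4 + 24x5 ≥ 319   (calcium)
  0.2x1 + 0.1x2 + 1.8x3 + 5x4 + 2.2x5 ≥ 4.3   (iron)
  x1, x2, x3, x4, x5 ≥ 0.
The minimum-cost mix takes nothing from cheddar, tofu, oatmeal — only whole milk, kidney beans. The calcium and iron requirements are met with equality.
Solving gives x2 = 0.9769, x4 = 0.8405.
Objective = 0.24·0.9769 + 0.33·0.8405 = 0.51182.

£0.512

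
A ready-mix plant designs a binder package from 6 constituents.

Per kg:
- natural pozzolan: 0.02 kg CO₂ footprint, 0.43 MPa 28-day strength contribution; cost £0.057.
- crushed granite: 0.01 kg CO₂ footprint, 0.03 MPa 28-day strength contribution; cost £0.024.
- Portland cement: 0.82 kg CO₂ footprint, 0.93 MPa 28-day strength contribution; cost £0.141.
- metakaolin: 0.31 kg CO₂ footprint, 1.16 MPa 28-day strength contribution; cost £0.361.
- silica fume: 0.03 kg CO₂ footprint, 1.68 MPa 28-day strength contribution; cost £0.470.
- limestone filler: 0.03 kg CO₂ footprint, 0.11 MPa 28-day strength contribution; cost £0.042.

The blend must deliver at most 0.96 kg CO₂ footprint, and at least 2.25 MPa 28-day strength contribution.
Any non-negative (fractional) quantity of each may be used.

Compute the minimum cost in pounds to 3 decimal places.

This is a linear program. Let x1 = kg of natural pozzolan, x2 = kg of crushed granite, x3 = kg of Portland cement, x4 = kg of metakaolin, x5 = kg of silica fume, x6 = kg of limestone filler.
Minimize 0.057x1 + 0.024x2 + 0.141x3 + 0.361x4 + 0.47x5 + 0.042x6 s.t.:
  0.02x1 + 0.01x2 + 0.82x3 + 0.31x4 + 0.03x5 + 0.03x6 ≤ 0.96   (CO₂ footprint)
  0.43x1 + 0.03x2 + 0.93x3 + 1.16x4 + 1.68x5 + 0.11x6 ≥ 2.25   (28-day strength contribution)
  x1, x2, x3, x4, x5, x6 ≥ 0.
The cheapest feasible vertex uses only natural pozzolan; crushed granite, Portland cement, metakaolin, silica fume, limestone filler are not used. The 28-day strength contribution requirement is met with equality.
So natural pozzolan = 5.233 kg.
Total cost: 0.057·5.233 = 0.29828.

£0.298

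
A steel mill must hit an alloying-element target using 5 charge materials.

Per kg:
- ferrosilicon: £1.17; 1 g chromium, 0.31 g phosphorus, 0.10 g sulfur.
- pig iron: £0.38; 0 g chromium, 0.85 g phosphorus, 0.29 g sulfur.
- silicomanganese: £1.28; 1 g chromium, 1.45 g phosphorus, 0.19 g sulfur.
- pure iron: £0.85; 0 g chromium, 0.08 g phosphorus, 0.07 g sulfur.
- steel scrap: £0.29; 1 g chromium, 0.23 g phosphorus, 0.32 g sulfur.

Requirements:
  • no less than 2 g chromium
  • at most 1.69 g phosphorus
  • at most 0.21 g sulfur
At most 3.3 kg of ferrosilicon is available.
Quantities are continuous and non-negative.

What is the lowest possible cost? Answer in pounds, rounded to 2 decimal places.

Set it up as a linear program. Let x1 = kg of ferrosilicon, x2 = kg of pig iron, x3 = kg of silicomanganese, x4 = kg of pure iron, x5 = kg of steel scrap.
Minimise 1.17x1 + 0.38x2 + 1.28x3 + 0.85x4 + 0.29x5 s.t.:
  1x1 + 1x3 + 1x5 ≥ 2   (chromium)
  0.31x1 + 0.85x2 + 1.45x3 + 0.08x4 + 0.23x5 ≤ 1.69   (phosphorus)
  0.1x1 + 0.29x2 + 0.19x3 + 0.07x4 + 0.32x5 ≤ 0.21   (sulfur)
  x1 ≤ 3.3
  x1, x2, x3, x4, x5 ≥ 0.
The minimum-cost mix takes nothing from pig iron, silicomanganese, pure iron — only ferrosilicon, steel scrap. There the chromium and sulfur constraints are tight.
Optimal quantities: ferrosilicon = 1.955 kg, steel scrap = 0.04545 kg.
Total cost: 1.17·1.955 + 0.29·0.04545 = 2.3005.

£2.30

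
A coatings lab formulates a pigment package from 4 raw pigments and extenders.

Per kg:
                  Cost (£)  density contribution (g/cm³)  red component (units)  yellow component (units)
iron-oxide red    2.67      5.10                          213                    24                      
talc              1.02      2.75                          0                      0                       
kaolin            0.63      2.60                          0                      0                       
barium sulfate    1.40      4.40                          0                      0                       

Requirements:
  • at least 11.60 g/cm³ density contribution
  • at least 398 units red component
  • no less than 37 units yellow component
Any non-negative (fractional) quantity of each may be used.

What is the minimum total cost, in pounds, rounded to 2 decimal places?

£5.49

Treat it as an LP. Let x1 = kg of iron-oxide red, x2 = kg of talc, x3 = kg of kaolin, x4 = kg of barium sulfate.
Minimise 2.67x1 + 1.02x2 + 0.63x3 + 1.4x4 subject to:
  5.1x1 + 2.75x2 + 2.6x3 + 4.4x4 ≥ 11.6   (density contribution)
  213x1 ≥ 398   (red component)
  24x1 ≥ 37   (yellow component)
  x1, x2, x3, x4 ≥ 0.
The minimum-cost mix takes nothing from talc, barium sulfate — only iron-oxide red, kaolin. The density contribution and red component requirements are met with equality.
That vertex is x1 = 1.869, x3 = 0.7963.
Objective = 2.67·1.869 + 0.63·0.7963 = 5.4919.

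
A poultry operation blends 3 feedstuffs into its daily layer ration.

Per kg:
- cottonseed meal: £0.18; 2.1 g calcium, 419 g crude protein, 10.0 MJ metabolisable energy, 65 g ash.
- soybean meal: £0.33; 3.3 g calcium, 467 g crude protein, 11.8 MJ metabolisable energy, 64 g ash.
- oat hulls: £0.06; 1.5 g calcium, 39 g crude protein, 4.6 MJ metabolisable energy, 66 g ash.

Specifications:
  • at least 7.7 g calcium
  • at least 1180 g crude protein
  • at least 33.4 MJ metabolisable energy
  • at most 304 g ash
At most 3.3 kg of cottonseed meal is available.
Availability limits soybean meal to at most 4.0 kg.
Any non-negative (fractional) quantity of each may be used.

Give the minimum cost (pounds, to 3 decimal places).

Set it up as a linear program. Let x1 = kg of cottonseed meal, x2 = kg of soybean meal, x3 = kg of oat hulls.
min 0.18x1 + 0.33x2 + 0.06x3 s.t.:
  2.1x1 + 3.3x2 + 1.5x3 ≥ 7.7   (calcium)
  419x1 + 467x2 + 39x3 ≥ 1180   (crude protein)
  10x1 + 11.8x2 + 4.6x3 ≥ 33.4   (metabolisable energy)
  65x1 + 64x2 + 66x3 ≤ 304   (ash)
  x1 ≤ 3.3
  x2 ≤ 4
  x1, x2, x3 ≥ 0.
The minimum-cost mix takes nothing from soybean meal — only cottonseed meal, oat hulls. There the crude protein and metabolisable energy constraints are tight.
Optimal quantities: cottonseed meal = 2.683 kg, oat hulls = 1.427 kg.
Hence cost = 0.18·2.683 + 0.06·1.427 = £0.56856.

£0.569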